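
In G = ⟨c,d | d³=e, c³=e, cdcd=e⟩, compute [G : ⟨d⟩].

First find ord(d) by computing successive powers:
  d¹ = d, d² = d², d³ = e.
So |⟨d⟩| = ord(d) = 3. With |G| = 12, by Lagrange [G : ⟨d⟩] = 12/3 = 4.

Answer: 4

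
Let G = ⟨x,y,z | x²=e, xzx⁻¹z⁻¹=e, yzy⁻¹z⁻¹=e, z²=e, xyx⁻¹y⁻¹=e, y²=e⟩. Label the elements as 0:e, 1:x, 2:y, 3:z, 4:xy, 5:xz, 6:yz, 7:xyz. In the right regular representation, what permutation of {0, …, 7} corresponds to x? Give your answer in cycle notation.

(0 1)(2 4)(3 5)(6 7)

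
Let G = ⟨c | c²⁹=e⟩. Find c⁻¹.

The order of c is 29 (smallest k with cᵏ = e), so c⁻¹ = c²⁸ = c²⁸.
Check: c · (c²⁸) → c · c²⁸ = e, giving e as required.

Answer: c²⁸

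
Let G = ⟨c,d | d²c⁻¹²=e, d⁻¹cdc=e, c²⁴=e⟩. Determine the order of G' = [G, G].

G' = [G, G] is generated by all commutators. The generator-pair commutators are: [c, d] = c².
The subgroup they normally generate is {e, c², c⁴, c⁶, c⁸, c¹⁰, c¹², c¹⁴, c¹⁶, c¹⁸, c²⁰, c²²}, of order 12.
Check: |G/G'| = 48/12 = 4 is the order of the abelianisation.

Answer: 12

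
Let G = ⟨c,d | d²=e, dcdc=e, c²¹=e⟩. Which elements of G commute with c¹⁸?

⟨c¹⁸⟩ ⊆ C_G(c¹⁸) since powers of c¹⁸ commute with c¹⁸; so |C_G(c¹⁸)| ≥ |⟨c¹⁸⟩| = 7.
By orbit–stabilizer, |C_G(c¹⁸)| = |G| / |conj. class of c¹⁸| = 42 / 2 = 21.
The 21 elements commuting with c¹⁸ are {e, c, c², c³, c⁴, c⁵, c⁶, c⁷, c⁸, c⁹, c¹⁰, c¹¹, c¹², c¹³, c¹⁴, c¹⁵, c¹⁶, c¹⁷, c¹⁸, c¹⁹, c²⁰}.

Answer: {e, c, c², c³, c⁴, c⁵, c⁶, c⁷, c⁸, c⁹, c¹⁰, c¹¹, c¹², c¹³, c¹⁴, c¹⁵, c¹⁶, c¹⁷, c¹⁸, c¹⁹, c²⁰}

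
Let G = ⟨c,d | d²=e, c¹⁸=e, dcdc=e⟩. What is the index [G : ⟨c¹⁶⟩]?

First find ord(c¹⁶) by computing successive powers:
  (c¹⁶)¹ = c¹⁶, (c¹⁶)² = c¹⁴, (c¹⁶)³ = c¹², (c¹⁶)⁴ = c¹⁰, (c¹⁶)⁵ = c⁸, (c¹⁶)⁶ = c⁶, (c¹⁶)⁷ = c⁴, (c¹⁶)⁸ = c², (c¹⁶)⁹ = e.
So |⟨c¹⁶⟩| = ord(c¹⁶) = 9. With |G| = 36, by Lagrange [G : ⟨c¹⁶⟩] = 36/9 = 4.

Answer: 4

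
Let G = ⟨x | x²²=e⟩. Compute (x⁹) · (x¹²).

Compute (x⁹) · (x¹²) by multiplying left to right and reducing via the relations at each step:
  (x⁹) · x¹² = x²¹

Answer: x²¹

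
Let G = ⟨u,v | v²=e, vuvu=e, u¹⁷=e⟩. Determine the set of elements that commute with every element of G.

An element z ∈ Z(G) iff z commutes with every generator.
For example e is central: e·u = u = u·e; e·v = v = v·e.
Whereas u ∉ Z(G) since u·v = uv ≠ u¹⁶v = v·u.
Checking each of the 34 elements this way gives Z(G) = {e}, of order 1.

Answer: {e}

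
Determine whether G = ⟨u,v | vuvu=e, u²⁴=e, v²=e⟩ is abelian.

u·v = uv but v·u = u²³v, so u·v ≠ v·u and G is not abelian.

Answer: No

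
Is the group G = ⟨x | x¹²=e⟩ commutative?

G has a single generator, so G is cyclic and hence abelian.

Answer: Yes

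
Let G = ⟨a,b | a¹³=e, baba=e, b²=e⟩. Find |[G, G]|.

G' = [G, G] is generated by all commutators. The generator-pair commutators are: [a, b] = a².
The subgroup they normally generate is {e, a, a², a³, a⁴, a⁵, a⁶, a⁷, a⁸, a⁹, a¹⁰, a¹¹, a¹²}, of order 13.
Check: |G/G'| = 26/13 = 2 is the order of the abelianisation.

Answer: 13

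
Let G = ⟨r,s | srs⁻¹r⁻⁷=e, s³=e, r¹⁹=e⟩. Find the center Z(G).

An element z ∈ Z(G) iff z commutes with every generator.
For example e is central: e·r = r = r·e; e·s = s = s·e.
Whereas r ∉ Z(G) since r·s = rs ≠ r⁷s = s·r.
Checking each of the 57 elements this way gives Z(G) = {e}, of order 1.

Answer: {e}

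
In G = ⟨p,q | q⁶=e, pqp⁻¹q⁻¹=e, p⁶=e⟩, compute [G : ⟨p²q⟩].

First find ord(p²q) by computing successive powers:
  (p²q)¹ = p²q, (p²q)² = p⁴q², (p²q)³ = q³, (p²q)⁴ = p²q⁴, (p²q)⁵ = p⁴q⁵, (p²q)⁶ = e.
So |⟨p²q⟩| = ord(p²q) = 6. With |G| = 36, by Lagrange [G : ⟨p²q⟩] = 36/6 = 6.

Answer: 6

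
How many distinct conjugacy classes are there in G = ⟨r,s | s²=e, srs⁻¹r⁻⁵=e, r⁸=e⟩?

The conjugacy classes (representative and size) are:
  [e] (size 1), [r⁵] (size 2), [r²] (size 1), [r⁷] (size 2), [r⁴] (size 1), [r⁶] (size 1), [s] (size 2), [r⁵s] (size 2), [r²s] (size 2), [r³s] (size 2).
Class equation: 1 + 2 + 1 + 2 + 1 + 1 + 2 + 2 + 2 + 2 = 16 = |G|. So G has 10 conjugacy classes.

Answer: 10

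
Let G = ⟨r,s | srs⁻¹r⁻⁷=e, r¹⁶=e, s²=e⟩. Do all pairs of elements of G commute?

r·s = rs but s·r = r⁷s, so r·s ≠ s·r and G is not abelian.

Answer: No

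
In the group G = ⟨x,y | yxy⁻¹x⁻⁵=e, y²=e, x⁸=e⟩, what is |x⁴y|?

Compute successive powers until reaching e:
  (x⁴y)¹ = x⁴y, (x⁴y)² = e.
The smallest positive k with (x⁴y)ᵏ = e is 2.

Answer: 2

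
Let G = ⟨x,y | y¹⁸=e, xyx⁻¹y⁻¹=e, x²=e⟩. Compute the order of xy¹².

Compute successive powers until reaching e:
  (xy¹²)¹ = xy¹², (xy¹²)² = y⁶, (xy¹²)³ = x, (xy¹²)⁴ = y¹², (xy¹²)⁵ = xy⁶, (xy¹²)⁶ = e.
The smallest positive k with (xy¹²)ᵏ = e is 6.

Answer: 6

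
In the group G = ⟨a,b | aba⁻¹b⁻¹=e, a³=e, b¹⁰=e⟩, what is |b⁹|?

Compute successive powers until reaching e:
  (b⁹)¹ = b⁹, (b⁹)² = b⁸, (b⁹)³ = b⁷, (b⁹)⁴ = b⁶, (b⁹)⁵ = b⁵, (b⁹)⁶ = b⁴, (b⁹)⁷ = b³, (b⁹)⁸ = b², (b⁹)⁹ = b, (b⁹)¹⁰ = e.
The smallest positive k with (b⁹)ᵏ = e is 10.

Answer: 10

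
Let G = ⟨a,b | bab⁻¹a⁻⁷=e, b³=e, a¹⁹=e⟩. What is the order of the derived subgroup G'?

G' = [G, G] is generated by all commutators. The generator-pair commutators are: [a, b] = a¹³.
The subgroup they normally generate is {e, a, a², a³, a⁴, a⁵, a⁶, a⁷, a⁸, a⁹, a¹⁰, a¹¹, a¹², a¹³, a¹⁴, a¹⁵, a¹⁶, a¹⁷, a¹⁸}, of order 19.
Check: |G/G'| = 57/19 = 3 is the order of the abelianisation.

Answer: 19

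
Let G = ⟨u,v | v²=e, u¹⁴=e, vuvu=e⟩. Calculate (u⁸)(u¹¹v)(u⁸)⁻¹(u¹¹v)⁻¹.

[(u⁸), (u¹¹v)] = (u⁸)·(u¹¹v)·(u⁸)⁻¹·(u¹¹v)⁻¹.
  (u⁸) · (u¹¹v) = u⁵v
  (u⁵v) · (u⁶) = u¹³v
  (u¹³v) · (u¹¹v) = u²

Answer: u²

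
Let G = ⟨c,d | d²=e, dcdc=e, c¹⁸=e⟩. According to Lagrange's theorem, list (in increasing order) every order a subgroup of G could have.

|G| = 36 = 2² · 3². By Lagrange's theorem the order of any subgroup divides 36; the divisors of 36 are 1, 2, 3, 4, 6, 9, 12, 18, 36.

Answer: 1, 2, 3, 4, 6, 9, 12, 18, 36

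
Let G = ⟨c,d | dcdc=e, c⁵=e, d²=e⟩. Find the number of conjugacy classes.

The conjugacy classes (representative and size) are:
  [e] (size 1), [c] (size 2), [c²] (size 2), [d] (size 5).
Class equation: 1 + 2 + 2 + 5 = 10 = |G|. So G has 4 conjugacy classes.

Answer: 4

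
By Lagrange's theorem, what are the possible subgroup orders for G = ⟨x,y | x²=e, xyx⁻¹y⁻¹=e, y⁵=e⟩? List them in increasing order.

|G| = 10 = 2 · 5. By Lagrange's theorem the order of any subgroup divides 10; the divisors of 10 are 1, 2, 5, 10.

Answer: 1, 2, 5, 10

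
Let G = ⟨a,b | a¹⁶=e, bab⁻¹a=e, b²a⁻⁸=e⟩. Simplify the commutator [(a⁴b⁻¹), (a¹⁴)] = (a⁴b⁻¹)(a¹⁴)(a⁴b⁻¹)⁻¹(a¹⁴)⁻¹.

[(a⁴b⁻¹), (a¹⁴)] = (a⁴b⁻¹)·(a¹⁴)·(a⁴b⁻¹)⁻¹·(a¹⁴)⁻¹.
  (a⁴b⁻¹) · (a¹⁴) = a⁶b⁻¹
  (a⁶b⁻¹) · (a⁴b) = a²
  (a²) · (a²) = a⁴

Answer: a⁴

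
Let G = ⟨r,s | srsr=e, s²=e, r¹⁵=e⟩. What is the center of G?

An element z ∈ Z(G) iff z commutes with every generator.
For example e is central: e·r = r = r·e; e·s = s = s·e.
Whereas r ∉ Z(G) since r·s = rs ≠ r¹⁴s = s·r.
Checking each of the 30 elements this way gives Z(G) = {e}, of order 1.

Answer: {e}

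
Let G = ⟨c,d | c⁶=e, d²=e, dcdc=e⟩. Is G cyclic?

Every cyclic group is abelian. But c·d = cd while d·c = c⁵d, so c·d ≠ d·c and G is not abelian. Hence G is not cyclic.

Answer: No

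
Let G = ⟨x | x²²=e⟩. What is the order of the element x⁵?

Compute successive powers until reaching e:
  (x⁵)¹ = x⁵, (x⁵)² = x¹⁰, (x⁵)³ = x¹⁵, (x⁵)⁴ = x²⁰, (x⁵)⁵ = x³, (x⁵)⁶ = x⁸, (x⁵)⁷ = x¹³, (x⁵)⁸ = x¹⁸, (x⁵)⁹ = x, (x⁵)¹⁰ = x⁶, (x⁵)¹¹ = x¹¹, (x⁵)¹² = x¹⁶, (x⁵)¹³ = x²¹, (x⁵)¹⁴ = x⁴, (x⁵)¹⁵ = x⁹, (x⁵)¹⁶ = x¹⁴, (x⁵)¹⁷ = x¹⁹, (x⁵)¹⁸ = x², (x⁵)¹⁹ = x⁷, (x⁵)²⁰ = x¹², (x⁵)²¹ = x¹⁷, (x⁵)²² = e.
The smallest positive k with (x⁵)ᵏ = e is 22.

Answer: 22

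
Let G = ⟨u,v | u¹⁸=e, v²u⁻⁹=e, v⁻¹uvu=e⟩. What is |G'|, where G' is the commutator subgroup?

G' = [G, G] is generated by all commutators. The generator-pair commutators are: [u, v] = u².
The subgroup they normally generate is {e, u², u⁴, u⁶, u⁸, u¹⁰, u¹², u¹⁴, u¹⁶}, of order 9.
Check: |G/G'| = 36/9 = 4 is the order of the abelianisation.

Answer: 9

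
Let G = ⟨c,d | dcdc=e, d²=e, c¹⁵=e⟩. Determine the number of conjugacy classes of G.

The conjugacy classes (representative and size) are:
  [e] (size 1), [c¹⁴] (size 2), [c²] (size 2), [c³] (size 2), [c⁴] (size 2), [c¹⁰] (size 2), [c⁹] (size 2), [c⁷] (size 2), [c¹³d] (size 15).
Class equation: 1 + 2 + 2 + 2 + 2 + 2 + 2 + 2 + 15 = 30 = |G|. So G has 9 conjugacy classes.

Answer: 9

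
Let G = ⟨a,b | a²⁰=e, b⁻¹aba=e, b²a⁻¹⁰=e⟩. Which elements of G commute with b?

⟨b⟩ ⊆ C_G(b) since powers of b commute with b; so |C_G(b)| ≥ |⟨b⟩| = 4.
By orbit–stabilizer, |C_G(b)| = |G| / |conj. class of b| = 40 / 10 = 4.
The 4 elements commuting with b are {e, a¹⁰, b, b⁻¹}.

Answer: {e, a¹⁰, b, b⁻¹}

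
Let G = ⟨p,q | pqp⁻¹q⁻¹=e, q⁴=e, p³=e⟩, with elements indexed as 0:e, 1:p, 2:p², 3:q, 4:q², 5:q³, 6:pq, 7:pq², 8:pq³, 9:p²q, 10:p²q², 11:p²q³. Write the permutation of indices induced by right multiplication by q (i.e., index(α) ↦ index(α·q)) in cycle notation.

(0 3 4 5)(1 6 7 8)(2 9 10 11)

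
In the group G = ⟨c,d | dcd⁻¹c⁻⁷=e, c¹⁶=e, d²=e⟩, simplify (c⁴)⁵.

Compute successive powers of (c⁴), reducing at each step:
  (c⁴)²: (c⁴) · c⁴ = c⁸
  (c⁴)³: (c⁸) · c⁴ = c¹²
  (c⁴)⁴: (c¹²) · c⁴ = e
  (c⁴)⁵: e · c⁴ = c⁴

Answer: c⁴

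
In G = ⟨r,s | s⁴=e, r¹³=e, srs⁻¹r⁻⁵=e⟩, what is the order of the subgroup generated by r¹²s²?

|⟨r¹²s²⟩| equals the order of r¹²s². Compute successive powers until reaching e:
  (r¹²s²)¹ = r¹²s², (r¹²s²)² = e.
The smallest positive k with (r¹²s²)ᵏ = e is 2, so |⟨r¹²s²⟩| = 2.

Answer: 2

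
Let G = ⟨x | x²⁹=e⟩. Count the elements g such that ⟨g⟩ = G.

G is cyclic of order 29. An element generates G iff its order is 29, and a cyclic group of order 29 has exactly φ(29) = 28 such elements.

Answer: 28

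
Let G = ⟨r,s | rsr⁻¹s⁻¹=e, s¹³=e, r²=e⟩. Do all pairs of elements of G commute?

Each pair of generators commutes: r·s = rs = s·r. Since the generators pairwise commute, every element of G commutes with every other, so G is abelian.

Answer: Yes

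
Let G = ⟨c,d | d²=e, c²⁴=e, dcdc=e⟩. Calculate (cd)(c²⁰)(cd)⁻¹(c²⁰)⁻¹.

[(cd), (c²⁰)] = (cd)·(c²⁰)·(cd)⁻¹·(c²⁰)⁻¹.
  (cd) · (c²⁰) = c⁵d
  (c⁵d) · (cd) = c⁴
  (c⁴) · (c⁴) = c⁸

Answer: c⁸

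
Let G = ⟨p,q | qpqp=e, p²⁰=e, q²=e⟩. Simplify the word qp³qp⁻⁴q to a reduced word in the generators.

Multiply left to right, reducing at each step:
  q · p³ = p¹⁷q
  (p¹⁷q) · q = p¹⁷
  (p¹⁷) · p⁻⁴ = p¹³
  (p¹³) · q = p¹³q

Answer: p¹³q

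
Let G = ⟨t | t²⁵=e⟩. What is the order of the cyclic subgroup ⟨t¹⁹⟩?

|⟨t¹⁹⟩| equals the order of t¹⁹. Compute successive powers until reaching e:
  (t¹⁹)¹ = t¹⁹, (t¹⁹)² = t¹³, (t¹⁹)³ = t⁷, (t¹⁹)⁴ = t, (t¹⁹)⁵ = t²⁰, (t¹⁹)⁶ = t¹⁴, (t¹⁹)⁷ = t⁸, (t¹⁹)⁸ = t², (t¹⁹)⁹ = t²¹, (t¹⁹)¹⁰ = t¹⁵, (t¹⁹)¹¹ = t⁹, (t¹⁹)¹² = t³, (t¹⁹)¹³ = t²², (t¹⁹)¹⁴ = t¹⁶, (t¹⁹)¹⁵ = t¹⁰, (t¹⁹)¹⁶ = t⁴, (t¹⁹)¹⁷ = t²³, (t¹⁹)¹⁸ = t¹⁷, (t¹⁹)¹⁹ = t¹¹, (t¹⁹)²⁰ = t⁵, (t¹⁹)²¹ = t²⁴, (t¹⁹)²² = t¹⁸, (t¹⁹)²³ = t¹², (t¹⁹)²⁴ = t⁶, (t¹⁹)²⁵ = e.
The smallest positive k with (t¹⁹)ᵏ = e is 25, so |⟨t¹⁹⟩| = 25.

Answer: 25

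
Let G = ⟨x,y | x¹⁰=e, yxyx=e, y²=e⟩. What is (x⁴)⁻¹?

The order of (x⁴) is 5 (smallest k with (x⁴)ᵏ = e), so (x⁴)⁻¹ = (x⁴)⁴ = x⁶.
Check: (x⁴) · (x⁶) → (x⁴) · x⁶ = e, giving e as required.

Answer: x⁶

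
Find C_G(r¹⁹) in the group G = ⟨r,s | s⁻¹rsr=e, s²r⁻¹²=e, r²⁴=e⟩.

⟨r¹⁹⟩ ⊆ C_G(r¹⁹) since powers of r¹⁹ commute with r¹⁹; so |C_G(r¹⁹)| ≥ |⟨r¹⁹⟩| = 24.
By orbit–stabilizer, |C_G(r¹⁹)| = |G| / |conj. class of r¹⁹| = 48 / 2 = 24.
The 24 elements commuting with r¹⁹ are {e, r, r², r³, r⁴, r⁵, r⁶, r⁷, r⁸, r⁹, r¹⁰, r¹¹, r¹², r¹³, r¹⁴, r¹⁵, r¹⁶, r¹⁷, r¹⁸, r¹⁹, r²⁰, r²¹, r²², r²³}.

Answer: {e, r, r², r³, r⁴, r⁵, r⁶, r⁷, r⁸, r⁹, r¹⁰, r¹¹, r¹², r¹³, r¹⁴, r¹⁵, r¹⁶, r¹⁷, r¹⁸, r¹⁹, r²⁰, r²¹, r²², r²³}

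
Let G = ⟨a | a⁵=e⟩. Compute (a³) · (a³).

Compute (a³) · (a³) by multiplying left to right and reducing via the relations at each step:
  (a³) · a³ = a

Answer: a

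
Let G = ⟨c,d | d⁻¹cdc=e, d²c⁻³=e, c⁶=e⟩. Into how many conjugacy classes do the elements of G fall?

The conjugacy classes (representative and size) are:
  [e] (size 1), [c] (size 2), [c²] (size 2), [c³] (size 1), [cd⁻¹] (size 3), [c²d⁻¹] (size 3).
Class equation: 1 + 2 + 2 + 1 + 3 + 3 = 12 = |G|. So G has 6 conjugacy classes.

Answer: 6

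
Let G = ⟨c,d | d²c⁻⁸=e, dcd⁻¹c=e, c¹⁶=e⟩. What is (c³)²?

Compute successive powers of (c³), reducing at each step:
  (c³)²: (c³) · c³ = c⁶

Answer: c⁶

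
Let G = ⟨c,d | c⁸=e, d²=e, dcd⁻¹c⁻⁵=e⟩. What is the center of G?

An element z ∈ Z(G) iff z commutes with every generator.
For example c² is central: (c²)·c = c³ = c·(c²); (c²)·d = c²d = d·(c²).
Whereas c ∉ Z(G) since c·d = cd ≠ c⁵d = d·c.
Checking each of the 16 elements this way gives Z(G) = {e, c², c⁴, c⁶}, of order 4.

Answer: {e, c², c⁴, c⁶}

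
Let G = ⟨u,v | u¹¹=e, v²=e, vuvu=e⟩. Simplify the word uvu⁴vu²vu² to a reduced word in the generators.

Multiply left to right, reducing at each step:
  u · v = uv
  (uv) · u⁴ = u⁸v
  (u⁸v) · v = u⁸
  (u⁸) · u² = u¹⁰
  (u¹⁰) · v = u¹⁰v
  (u¹⁰v) · u² = u⁸v

Answer: u⁸v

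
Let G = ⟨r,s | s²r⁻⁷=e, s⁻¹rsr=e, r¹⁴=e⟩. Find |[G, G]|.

G' = [G, G] is generated by all commutators. The generator-pair commutators are: [r, s] = r².
The subgroup they normally generate is {e, r², r⁴, r⁶, r⁸, r¹⁰, r¹²}, of order 7.
Check: |G/G'| = 28/7 = 4 is the order of the abelianisation.

Answer: 7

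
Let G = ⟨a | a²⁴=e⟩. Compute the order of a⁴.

Compute successive powers until reaching e:
  (a⁴)¹ = a⁴, (a⁴)² = a⁸, (a⁴)³ = a¹², (a⁴)⁴ = a¹⁶, (a⁴)⁵ = a²⁰, (a⁴)⁶ = e.
The smallest positive k with (a⁴)ᵏ = e is 6.

Answer: 6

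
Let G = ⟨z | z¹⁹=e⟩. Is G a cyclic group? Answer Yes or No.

|G| = 19. The element z has order 19 (its powers give 19 distinct elements), so ⟨z⟩ = G and G is cyclic.

Answer: Yes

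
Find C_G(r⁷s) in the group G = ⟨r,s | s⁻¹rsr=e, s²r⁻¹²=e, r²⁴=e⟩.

⟨r⁷s⟩ ⊆ C_G(r⁷s) since powers of r⁷s commute with r⁷s; so |C_G(r⁷s)| ≥ |⟨r⁷s⟩| = 4.
By orbit–stabilizer, |C_G(r⁷s)| = |G| / |conj. class of r⁷s| = 48 / 12 = 4.
The 4 elements commuting with r⁷s are {e, r¹², r⁷s, r⁷s⁻¹}.

Answer: {e, r¹², r⁷s, r⁷s⁻¹}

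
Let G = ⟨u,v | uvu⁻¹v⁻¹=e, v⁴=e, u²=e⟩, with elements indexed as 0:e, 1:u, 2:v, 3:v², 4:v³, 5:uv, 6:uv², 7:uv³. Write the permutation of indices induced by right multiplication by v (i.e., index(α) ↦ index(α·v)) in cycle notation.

(0 2 3 4)(1 5 6 7)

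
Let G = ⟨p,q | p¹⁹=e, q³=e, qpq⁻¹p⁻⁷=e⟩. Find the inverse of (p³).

The order of (p³) is 19 (smallest k with (p³)ᵏ = e), so (p³)⁻¹ = (p³)¹⁸ = p¹⁶.
Check: (p³) · (p¹⁶) → (p³) · p¹⁶ = e, giving e as required.

Answer: p¹⁶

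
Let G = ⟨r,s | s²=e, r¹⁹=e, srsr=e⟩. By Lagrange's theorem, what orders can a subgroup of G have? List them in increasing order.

|G| = 38 = 2 · 19. By Lagrange's theorem the order of any subgroup divides 38; the divisors of 38 are 1, 2, 19, 38.

Answer: 1, 2, 19, 38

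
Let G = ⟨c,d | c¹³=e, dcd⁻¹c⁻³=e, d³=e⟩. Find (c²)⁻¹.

The order of (c²) is 13 (smallest k with (c²)ᵏ = e), so (c²)⁻¹ = (c²)¹² = c¹¹.
Check: (c²) · (c¹¹) → (c²) · c¹¹ = e, giving e as required.

Answer: c¹¹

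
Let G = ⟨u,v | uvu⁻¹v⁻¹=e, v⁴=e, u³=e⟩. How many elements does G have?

Enumerate words in the generators, reducing via the relations: the distinct elements are
  {e, u, v, uv, u², v², v³, uv², uv³, u²v, u²v², u²v³}.
No further products give new elements, so |G| = 12.

Answer: 12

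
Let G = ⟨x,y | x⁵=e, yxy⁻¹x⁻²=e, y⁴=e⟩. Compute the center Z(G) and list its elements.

An element z ∈ Z(G) iff z commutes with every generator.
For example e is central: e·x = x = x·e; e·y = y = y·e.
Whereas x ∉ Z(G) since x·y = xy ≠ x²y = y·x.
Checking each of the 20 elements this way gives Z(G) = {e}, of order 1.

Answer: {e}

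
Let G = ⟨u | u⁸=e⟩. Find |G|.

G is generated by a single element, so G is cyclic. The relator gives u⁸ = e and no smaller power is forced to be e, so the 8 powers {e, u, u², u³, u⁴, u⁵, u⁶, u⁷} are distinct. Hence |G| = 8.

Answer: 8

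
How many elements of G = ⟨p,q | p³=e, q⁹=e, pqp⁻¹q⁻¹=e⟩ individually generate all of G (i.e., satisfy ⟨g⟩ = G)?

⟨g⟩ = G would require ord(g) = |G| = 27, but the maximum element order in G is 9 < 27. So G is not cyclic and no single element generates it: the count is 0.

Answer: 0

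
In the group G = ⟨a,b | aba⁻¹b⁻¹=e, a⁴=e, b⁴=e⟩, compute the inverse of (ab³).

The order of (ab³) is 4 (smallest k with (ab³)ᵏ = e), so (ab³)⁻¹ = (ab³)³ = a³b.
Check: (ab³) · (a³b) → (ab³) · a³ = b³;   (b³) · b = e, giving e as required.

Answer: a³b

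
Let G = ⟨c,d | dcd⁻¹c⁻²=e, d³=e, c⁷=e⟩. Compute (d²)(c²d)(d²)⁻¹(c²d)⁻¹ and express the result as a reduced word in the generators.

[(d²), (c²d)] = (d²)·(c²d)·(d²)⁻¹·(c²d)⁻¹.
  (d²) · (c²d) = c
  c · d = cd
  (cd) · (c⁶d²) = c⁶

Answer: c⁶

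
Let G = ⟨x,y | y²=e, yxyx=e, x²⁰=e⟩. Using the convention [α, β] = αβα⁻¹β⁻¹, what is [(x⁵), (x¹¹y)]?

[(x⁵), (x¹¹y)] = (x⁵)·(x¹¹y)·(x⁵)⁻¹·(x¹¹y)⁻¹.
  (x⁵) · (x¹¹y) = x¹⁶y
  (x¹⁶y) · (x¹⁵) = xy
  (xy) · (x¹¹y) = x¹⁰

Answer: x¹⁰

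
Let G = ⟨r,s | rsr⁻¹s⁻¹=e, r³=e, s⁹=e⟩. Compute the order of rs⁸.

Compute successive powers until reaching e:
  (rs⁸)¹ = rs⁸, (rs⁸)² = r²s⁷, (rs⁸)³ = s⁶, (rs⁸)⁴ = rs⁵, (rs⁸)⁵ = r²s⁴, (rs⁸)⁶ = s³, (rs⁸)⁷ = rs², (rs⁸)⁸ = r²s, (rs⁸)⁹ = e.
The smallest positive k with (rs⁸)ᵏ = e is 9.

Answer: 9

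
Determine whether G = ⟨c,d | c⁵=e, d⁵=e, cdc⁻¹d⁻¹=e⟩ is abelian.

Each pair of generators commutes: c·d = cd = d·c. Since the generators pairwise commute, every element of G commutes with every other, so G is abelian.

Answer: Yes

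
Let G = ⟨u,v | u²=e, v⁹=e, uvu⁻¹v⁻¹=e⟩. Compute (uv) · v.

Compute (uv) · v by multiplying left to right and reducing via the relations at each step:
  (uv) · v = uv²

Answer: uv²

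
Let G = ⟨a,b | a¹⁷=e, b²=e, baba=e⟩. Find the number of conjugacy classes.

The conjugacy classes (representative and size) are:
  [e] (size 1), [a¹⁶] (size 2), [a²] (size 2), [a³] (size 2), [a¹³] (size 2), [a¹²] (size 2), [a⁶] (size 2), [a¹⁰] (size 2), [a⁹] (size 2), [a⁷b] (size 17).
Class equation: 1 + 2 + 2 + 2 + 2 + 2 + 2 + 2 + 2 + 17 = 34 = |G|. So G has 10 conjugacy classes.

Answer: 10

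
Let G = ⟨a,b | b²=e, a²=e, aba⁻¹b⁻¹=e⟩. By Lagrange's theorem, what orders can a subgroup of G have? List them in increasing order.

|G| = 4 = 2². By Lagrange's theorem the order of any subgroup divides 4; the divisors of 4 are 1, 2, 4.

Answer: 1, 2, 4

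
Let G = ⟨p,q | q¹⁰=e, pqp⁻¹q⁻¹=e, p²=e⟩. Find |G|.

Enumerate words in the generators, reducing via the relations: the distinct elements are
  {e, p, q, pq, q², q³, q⁴, q⁵, q⁶, q⁷, q⁸, q⁹, pq², pq³, pq⁴, pq⁵, pq⁶, pq⁷, pq⁸, pq⁹}.
No further products give new elements, so |G| = 20.

Answer: 20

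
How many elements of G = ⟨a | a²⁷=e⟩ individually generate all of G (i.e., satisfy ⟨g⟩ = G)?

G is cyclic of order 27. An element generates G iff its order is 27, and a cyclic group of order 27 has exactly φ(27) = 18 such elements.

Answer: 18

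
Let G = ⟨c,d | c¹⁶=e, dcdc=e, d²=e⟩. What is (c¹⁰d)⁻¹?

The order of (c¹⁰d) is 2 (smallest k with (c¹⁰d)ᵏ = e), so (c¹⁰d)⁻¹ = (c¹⁰d)¹ = c¹⁰d.
Check: (c¹⁰d) · (c¹⁰d) → (c¹⁰d) · c¹⁰ = d;   d · d = e, giving e as required.

Answer: c¹⁰d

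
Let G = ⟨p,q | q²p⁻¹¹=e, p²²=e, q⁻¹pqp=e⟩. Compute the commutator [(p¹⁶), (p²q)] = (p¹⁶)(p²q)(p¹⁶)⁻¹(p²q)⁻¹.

[(p¹⁶), (p²q)] = (p¹⁶)·(p²q)·(p¹⁶)⁻¹·(p²q)⁻¹.
  (p¹⁶) · (p²q) = p⁷q⁻¹
  (p⁷q⁻¹) · (p⁶) = pq⁻¹
  (pq⁻¹) · (p²q⁻¹) = p¹⁰

Answer: p¹⁰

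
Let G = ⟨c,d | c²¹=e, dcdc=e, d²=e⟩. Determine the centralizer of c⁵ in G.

⟨c⁵⟩ ⊆ C_G(c⁵) since powers of c⁵ commute with c⁵; so |C_G(c⁵)| ≥ |⟨c⁵⟩| = 21.
By orbit–stabilizer, |C_G(c⁵)| = |G| / |conj. class of c⁵| = 42 / 2 = 21.
The 21 elements commuting with c⁵ are {e, c, c², c³, c⁴, c⁵, c⁶, c⁷, c⁸, c⁹, c¹⁰, c¹¹, c¹², c¹³, c¹⁴, c¹⁵, c¹⁶, c¹⁷, c¹⁸, c¹⁹, c²⁰}.

Answer: {e, c, c², c³, c⁴, c⁵, c⁶, c⁷, c⁸, c⁹, c¹⁰, c¹¹, c¹², c¹³, c¹⁴, c¹⁵, c¹⁶, c¹⁷, c¹⁸, c¹⁹, c²⁰}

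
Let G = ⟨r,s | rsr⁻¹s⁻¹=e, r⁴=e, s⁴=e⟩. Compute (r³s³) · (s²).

Compute (r³s³) · (s²) by multiplying left to right and reducing via the relations at each step:
  (r³s³) · s² = r³s

Answer: r³s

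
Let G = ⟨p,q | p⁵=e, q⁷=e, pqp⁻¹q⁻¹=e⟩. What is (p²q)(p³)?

Compute (p²q) · (p³) by multiplying left to right and reducing via the relations at each step:
  (p²q) · p³ = q

Answer: q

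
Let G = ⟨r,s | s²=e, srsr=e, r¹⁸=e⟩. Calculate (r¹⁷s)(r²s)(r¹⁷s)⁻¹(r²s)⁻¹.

[(r¹⁷s), (r²s)] = (r¹⁷s)·(r²s)·(r¹⁷s)⁻¹·(r²s)⁻¹.
  (r¹⁷s) · (r²s) = r¹⁵
  (r¹⁵) · (r¹⁷s) = r¹⁴s
  (r¹⁴s) · (r²s) = r¹²

Answer: r¹²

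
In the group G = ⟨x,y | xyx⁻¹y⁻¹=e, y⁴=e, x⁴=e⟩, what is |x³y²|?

Compute successive powers until reaching e:
  (x³y²)¹ = x³y², (x³y²)² = x², (x³y²)³ = xy², (x³y²)⁴ = e.
The smallest positive k with (x³y²)ᵏ = e is 4.

Answer: 4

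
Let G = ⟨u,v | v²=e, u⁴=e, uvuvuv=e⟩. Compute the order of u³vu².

Compute successive powers until reaching e:
  (u³vu²)¹ = u³vu², (u³vu²)² = u²vu, (u³vu²)³ = e.
The smallest positive k with (u³vu²)ᵏ = e is 3.

Answer: 3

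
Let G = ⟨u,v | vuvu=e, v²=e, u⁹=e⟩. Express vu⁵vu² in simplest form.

Multiply left to right, reducing at each step:
  v · u⁵ = u⁴v
  (u⁴v) · v = u⁴
  (u⁴) · u² = u⁶

Answer: u⁶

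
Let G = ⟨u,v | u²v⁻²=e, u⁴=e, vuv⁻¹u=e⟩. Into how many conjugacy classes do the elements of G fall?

The conjugacy classes (representative and size) are:
  [e] (size 1), [u³] (size 2), [u²] (size 1), [v⁻¹] (size 2), [uv] (size 2).
Class equation: 1 + 2 + 1 + 2 + 2 = 8 = |G|. So G has 5 conjugacy classes.

Answer: 5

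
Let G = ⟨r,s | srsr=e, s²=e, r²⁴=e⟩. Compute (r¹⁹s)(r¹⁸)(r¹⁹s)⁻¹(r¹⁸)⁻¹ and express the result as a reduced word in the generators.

[(r¹⁹s), (r¹⁸)] = (r¹⁹s)·(r¹⁸)·(r¹⁹s)⁻¹·(r¹⁸)⁻¹.
  (r¹⁹s) · (r¹⁸) = rs
  (rs) · (r¹⁹s) = r⁶
  (r⁶) · (r⁶) = r¹²

Answer: r¹²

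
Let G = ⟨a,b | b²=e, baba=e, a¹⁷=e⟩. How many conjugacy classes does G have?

The conjugacy classes (representative and size) are:
  [e] (size 1), [a¹⁶] (size 2), [a²] (size 2), [a³] (size 2), [a¹³] (size 2), [a¹²] (size 2), [a⁶] (size 2), [a¹⁰] (size 2), [a⁹] (size 2), [a⁷b] (size 17).
Class equation: 1 + 2 + 2 + 2 + 2 + 2 + 2 + 2 + 2 + 17 = 34 = |G|. So G has 10 conjugacy classes.

Answer: 10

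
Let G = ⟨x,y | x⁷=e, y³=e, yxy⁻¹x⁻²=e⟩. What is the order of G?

Enumerate words in the generators, reducing via the relations: the distinct elements are
  {e, x, y, xy, x², x³, x⁴, x⁵, x⁶, y², xy², x²y, x³y, x⁴y, x⁵y, x⁶y, x²y², x³y², x⁴y², x⁵y², x⁶y²}.
No further products give new elements, so |G| = 21.

Answer: 21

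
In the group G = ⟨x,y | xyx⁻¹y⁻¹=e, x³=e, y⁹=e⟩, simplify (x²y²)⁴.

Compute successive powers of (x²y²), reducing at each step:
  (x²y²)²: (x²y²) · x² = xy²;   (xy²) · y² = xy⁴
  (x²y²)³: (xy⁴) · x² = y⁴;   (y⁴) · y² = y⁶
  (x²y²)⁴: (y⁶) · x² = x²y⁶;   (x²y⁶) · y² = x²y⁸

Answer: x²y⁸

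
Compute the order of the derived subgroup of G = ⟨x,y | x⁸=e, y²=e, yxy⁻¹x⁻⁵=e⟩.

G' = [G, G] is generated by all commutators. The generator-pair commutators are: [x, y] = x⁴.
The subgroup they normally generate is {e, x⁴}, of order 2.
Check: |G/G'| = 16/2 = 8 is the order of the abelianisation.

Answer: 2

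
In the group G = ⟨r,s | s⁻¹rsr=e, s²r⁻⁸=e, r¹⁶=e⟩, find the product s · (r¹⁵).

Compute s · (r¹⁵) by multiplying left to right and reducing via the relations at each step:
  s · r¹⁵ = rs

Answer: rs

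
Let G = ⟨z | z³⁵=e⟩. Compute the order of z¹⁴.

Compute successive powers until reaching e:
  (z¹⁴)¹ = z¹⁴, (z¹⁴)² = z²⁸, (z¹⁴)³ = z⁷, (z¹⁴)⁴ = z²¹, (z¹⁴)⁵ = e.
The smallest positive k with (z¹⁴)ᵏ = e is 5.

Answer: 5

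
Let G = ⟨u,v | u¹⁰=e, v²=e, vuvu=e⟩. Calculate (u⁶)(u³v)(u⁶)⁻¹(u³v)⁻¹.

[(u⁶), (u³v)] = (u⁶)·(u³v)·(u⁶)⁻¹·(u³v)⁻¹.
  (u⁶) · (u³v) = u⁹v
  (u⁹v) · (u⁴) = u⁵v
  (u⁵v) · (u³v) = u²

Answer: u²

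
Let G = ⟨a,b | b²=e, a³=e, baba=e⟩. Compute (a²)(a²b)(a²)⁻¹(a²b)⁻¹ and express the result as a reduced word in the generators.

[(a²), (a²b)] = (a²)·(a²b)·(a²)⁻¹·(a²b)⁻¹.
  (a²) · (a²b) = ab
  (ab) · a = b
  b · (a²b) = a

Answer: a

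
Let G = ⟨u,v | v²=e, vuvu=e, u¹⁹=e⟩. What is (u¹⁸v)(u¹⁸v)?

Compute (u¹⁸v) · (u¹⁸v) by multiplying left to right and reducing via the relations at each step:
  (u¹⁸v) · u¹⁸ = v
  v · v = e

Answer: e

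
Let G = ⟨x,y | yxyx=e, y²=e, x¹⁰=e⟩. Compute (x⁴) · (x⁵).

Compute (x⁴) · (x⁵) by multiplying left to right and reducing via the relations at each step:
  (x⁴) · x⁵ = x⁹

Answer: x⁹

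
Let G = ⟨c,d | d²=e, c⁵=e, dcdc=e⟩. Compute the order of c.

Compute successive powers until reaching e:
  c¹ = c, c² = c², c³ = c³, c⁴ = c⁴, c⁵ = e.
The smallest positive k with cᵏ = e is 5.

Answer: 5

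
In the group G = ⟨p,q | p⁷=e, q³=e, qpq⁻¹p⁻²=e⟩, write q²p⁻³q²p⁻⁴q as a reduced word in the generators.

Multiply left to right, reducing at each step:
  (q²) · p⁻³ = p²q²
  (p²q²) · q² = p²q
  (p²q) · p⁻⁴ = pq
  (pq) · q = pq²

Answer: pq²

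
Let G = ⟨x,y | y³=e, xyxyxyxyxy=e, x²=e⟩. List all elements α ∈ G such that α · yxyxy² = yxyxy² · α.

⟨yxyxy²⟩ ⊆ C_G(yxyxy²) since powers of yxyxy² commute with yxyxy²; so |C_G(yxyxy²)| ≥ |⟨yxyxy²⟩| = 3.
By orbit–stabilizer, |C_G(yxyxy²)| = |G| / |conj. class of yxyxy²| = 60 / 20 = 3.
The 3 elements commuting with yxyxy² are {e, yxy²xy², yxyxy²}.

Answer: {e, yxy²xy², yxyxy²}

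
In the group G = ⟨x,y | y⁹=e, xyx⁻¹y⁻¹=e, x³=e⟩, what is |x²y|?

Compute successive powers until reaching e:
  (x²y)¹ = x²y, (x²y)² = xy², (x²y)³ = y³, (x²y)⁴ = x²y⁴, (x²y)⁵ = xy⁵, (x²y)⁶ = y⁶, (x²y)⁷ = x²y⁷, (x²y)⁸ = xy⁸, (x²y)⁹ = e.
The smallest positive k with (x²y)ᵏ = e is 9.

Answer: 9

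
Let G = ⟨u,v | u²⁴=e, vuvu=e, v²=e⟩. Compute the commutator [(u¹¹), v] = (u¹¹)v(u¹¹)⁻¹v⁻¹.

[(u¹¹), v] = (u¹¹)·v·(u¹¹)⁻¹·v⁻¹.
  (u¹¹) · v = u¹¹v
  (u¹¹v) · (u¹³) = u²²v
  (u²²v) · v = u²²

Answer: u²²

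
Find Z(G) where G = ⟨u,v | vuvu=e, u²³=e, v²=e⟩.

An element z ∈ Z(G) iff z commutes with every generator.
For example e is central: e·u = u = u·e; e·v = v = v·e.
Whereas u ∉ Z(G) since u·v = uv ≠ u²²v = v·u.
Checking each of the 46 elements this way gives Z(G) = {e}, of order 1.

Answer: {e}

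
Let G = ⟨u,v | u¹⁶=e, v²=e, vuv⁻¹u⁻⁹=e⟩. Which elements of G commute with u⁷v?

⟨u⁷v⟩ ⊆ C_G(u⁷v) since powers of u⁷v commute with u⁷v; so |C_G(u⁷v)| ≥ |⟨u⁷v⟩| = 16.
By orbit–stabilizer, |C_G(u⁷v)| = |G| / |conj. class of u⁷v| = 32 / 2 = 16.
The 16 elements commuting with u⁷v are {e, u², u⁴, u⁶, u⁸, u¹⁰, u¹², u¹⁴, u⁹v, uv, u¹¹v, u³v, u¹³v, u⁵v, u¹⁵v, u⁷v}.

Answer: {e, u², u⁴, u⁶, u⁸, u¹⁰, u¹², u¹⁴, u⁹v, uv, u¹¹v, u³v, u¹³v, u⁵v, u¹⁵v, u⁷v}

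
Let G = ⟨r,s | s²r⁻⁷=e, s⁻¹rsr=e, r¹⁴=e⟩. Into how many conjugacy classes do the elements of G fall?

The conjugacy classes (representative and size) are:
  [e] (size 1), [r¹³] (size 2), [r¹²] (size 2), [r¹¹] (size 2), [r⁴] (size 2), [r⁵] (size 2), [r⁸] (size 2), [r⁷] (size 1), [r⁵s⁻¹] (size 7), [r⁵s] (size 7).
Class equation: 1 + 2 + 2 + 2 + 2 + 2 + 2 + 1 + 7 + 7 = 28 = |G|. So G has 10 conjugacy classes.

Answer: 10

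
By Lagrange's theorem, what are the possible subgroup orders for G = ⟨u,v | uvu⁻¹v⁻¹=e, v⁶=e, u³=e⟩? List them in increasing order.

|G| = 18 = 2 · 3². By Lagrange's theorem the order of any subgroup divides 18; the divisors of 18 are 1, 2, 3, 6, 9, 18.

Answer: 1, 2, 3, 6, 9, 18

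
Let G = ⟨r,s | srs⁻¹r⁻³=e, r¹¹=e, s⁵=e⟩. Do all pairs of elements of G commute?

r·s = rs but s·r = r³s, so r·s ≠ s·r and G is not abelian.

Answer: No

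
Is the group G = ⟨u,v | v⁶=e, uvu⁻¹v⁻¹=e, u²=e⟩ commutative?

Each pair of generators commutes: u·v = uv = v·u. Since the generators pairwise commute, every element of G commutes with every other, so G is abelian.

Answer: Yes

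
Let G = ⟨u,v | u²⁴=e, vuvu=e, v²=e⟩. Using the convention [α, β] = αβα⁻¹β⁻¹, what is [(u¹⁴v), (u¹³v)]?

[(u¹⁴v), (u¹³v)] = (u¹⁴v)·(u¹³v)·(u¹⁴v)⁻¹·(u¹³v)⁻¹.
  (u¹⁴v) · (u¹³v) = u
  u · (u¹⁴v) = u¹⁵v
  (u¹⁵v) · (u¹³v) = u²

Answer: u²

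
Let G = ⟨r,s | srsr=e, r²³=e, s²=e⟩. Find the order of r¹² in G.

Compute successive powers until reaching e:
  (r¹²)¹ = r¹², (r¹²)² = r, (r¹²)³ = r¹³, (r¹²)⁴ = r², (r¹²)⁵ = r¹⁴, (r¹²)⁶ = r³, (r¹²)⁷ = r¹⁵, (r¹²)⁸ = r⁴, (r¹²)⁹ = r¹⁶, (r¹²)¹⁰ = r⁵, (r¹²)¹¹ = r¹⁷, (r¹²)¹² = r⁶, (r¹²)¹³ = r¹⁸, (r¹²)¹⁴ = r⁷, (r¹²)¹⁵ = r¹⁹, (r¹²)¹⁶ = r⁸, (r¹²)¹⁷ = r²⁰, (r¹²)¹⁸ = r⁹, (r¹²)¹⁹ = r²¹, (r¹²)²⁰ = r¹⁰, (r¹²)²¹ = r²², (r¹²)²² = r¹¹, (r¹²)²³ = e.
The smallest positive k with (r¹²)ᵏ = e is 23.

Answer: 23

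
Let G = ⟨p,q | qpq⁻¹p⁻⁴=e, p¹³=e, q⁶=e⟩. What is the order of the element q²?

Compute successive powers until reaching e:
  (q²)¹ = q², (q²)² = q⁴, (q²)³ = e.
The smallest positive k with (q²)ᵏ = e is 3.

Answer: 3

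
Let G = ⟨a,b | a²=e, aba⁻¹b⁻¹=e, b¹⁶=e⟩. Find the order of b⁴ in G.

Compute successive powers until reaching e:
  (b⁴)¹ = b⁴, (b⁴)² = b⁸, (b⁴)³ = b¹², (b⁴)⁴ = e.
The smallest positive k with (b⁴)ᵏ = e is 4.

Answer: 4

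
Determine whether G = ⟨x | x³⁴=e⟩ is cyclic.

|G| = 34. The element x has order 34 (its powers give 34 distinct elements), so ⟨x⟩ = G and G is cyclic.

Answer: Yes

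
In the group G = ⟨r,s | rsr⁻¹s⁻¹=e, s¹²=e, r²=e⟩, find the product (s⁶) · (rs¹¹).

Compute (s⁶) · (rs¹¹) by multiplying left to right and reducing via the relations at each step:
  (s⁶) · r = rs⁶
  (rs⁶) · s¹¹ = rs⁵

Answer: rs⁵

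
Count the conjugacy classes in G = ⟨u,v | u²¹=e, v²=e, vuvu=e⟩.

The conjugacy classes (representative and size) are:
  [e] (size 1), [u²⁰] (size 2), [u²] (size 2), [u³] (size 2), [u¹⁷] (size 2), [u⁵] (size 2), [u⁶] (size 2), [u⁷] (size 2), [u⁸] (size 2), [u⁹] (size 2), [u¹⁰] (size 2), [v] (size 21).
Class equation: 1 + 2 + 2 + 2 + 2 + 2 + 2 + 2 + 2 + 2 + 2 + 21 = 42 = |G|. So G has 12 conjugacy classes.

Answer: 12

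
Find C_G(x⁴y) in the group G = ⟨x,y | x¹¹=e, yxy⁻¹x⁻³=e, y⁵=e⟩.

⟨x⁴y⟩ ⊆ C_G(x⁴y) since powers of x⁴y commute with x⁴y; so |C_G(x⁴y)| ≥ |⟨x⁴y⟩| = 5.
By orbit–stabilizer, |C_G(x⁴y)| = |G| / |conj. class of x⁴y| = 55 / 11 = 5.
The 5 elements commuting with x⁴y are {e, x⁴y, x⁵y², x⁶y⁴, x⁸y³}.

Answer: {e, x⁴y, x⁵y², x⁶y⁴, x⁸y³}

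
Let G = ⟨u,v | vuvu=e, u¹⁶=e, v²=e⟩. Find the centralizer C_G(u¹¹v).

⟨u¹¹v⟩ ⊆ C_G(u¹¹v) since powers of u¹¹v commute with u¹¹v; so |C_G(u¹¹v)| ≥ |⟨u¹¹v⟩| = 2.
By orbit–stabilizer, |C_G(u¹¹v)| = |G| / |conj. class of u¹¹v| = 32 / 8 = 4.
The 4 elements commuting with u¹¹v are {e, u⁸, u³v, u¹¹v}.

Answer: {e, u⁸, u³v, u¹¹v}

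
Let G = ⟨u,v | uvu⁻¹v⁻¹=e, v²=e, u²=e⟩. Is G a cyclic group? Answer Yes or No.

|G| = 4, but the maximum element order in G is 2 < 4. No single element generates all of G, so G is not cyclic.

Answer: No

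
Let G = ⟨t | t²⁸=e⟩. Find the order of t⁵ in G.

Compute successive powers until reaching e:
  (t⁵)¹ = t⁵, (t⁵)² = t¹⁰, (t⁵)³ = t¹⁵, (t⁵)⁴ = t²⁰, (t⁵)⁵ = t²⁵, (t⁵)⁶ = t², (t⁵)⁷ = t⁷, (t⁵)⁸ = t¹², (t⁵)⁹ = t¹⁷, (t⁵)¹⁰ = t²², (t⁵)¹¹ = t²⁷, (t⁵)¹² = t⁴, (t⁵)¹³ = t⁹, (t⁵)¹⁴ = t¹⁴, (t⁵)¹⁵ = t¹⁹, (t⁵)¹⁶ = t²⁴, (t⁵)¹⁷ = t, (t⁵)¹⁸ = t⁶, (t⁵)¹⁹ = t¹¹, (t⁵)²⁰ = t¹⁶, (t⁵)²¹ = t²¹, (t⁵)²² = t²⁶, (t⁵)²³ = t³, (t⁵)²⁴ = t⁸, (t⁵)²⁵ = t¹³, (t⁵)²⁶ = t¹⁸, (t⁵)²⁷ = t²³, (t⁵)²⁸ = e.
The smallest positive k with (t⁵)ᵏ = e is 28.

Answer: 28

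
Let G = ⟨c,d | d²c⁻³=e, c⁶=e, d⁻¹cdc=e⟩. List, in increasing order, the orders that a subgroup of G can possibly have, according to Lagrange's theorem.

|G| = 12 = 2² · 3. By Lagrange's theorem the order of any subgroup divides 12; the divisors of 12 are 1, 2, 3, 4, 6, 12.

Answer: 1, 2, 3, 4, 6, 12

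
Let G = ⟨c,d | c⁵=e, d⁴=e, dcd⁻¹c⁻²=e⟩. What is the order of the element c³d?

Compute successive powers until reaching e:
  (c³d)¹ = c³d, (c³d)² = c⁴d², (c³d)³ = cd³, (c³d)⁴ = e.
The smallest positive k with (c³d)ᵏ = e is 4.

Answer: 4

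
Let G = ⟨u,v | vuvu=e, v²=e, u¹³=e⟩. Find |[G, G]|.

G' = [G, G] is generated by all commutators. The generator-pair commutators are: [u, v] = u².
The subgroup they normally generate is {e, u, u², u³, u⁴, u⁵, u⁶, u⁷, u⁸, u⁹, u¹⁰, u¹¹, u¹²}, of order 13.
Check: |G/G'| = 26/13 = 2 is the order of the abelianisation.

Answer: 13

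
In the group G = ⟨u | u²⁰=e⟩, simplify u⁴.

Compute successive powers of u, reducing at each step:
  u²: u · u = u²
  u³: (u²) · u = u³
  u⁴: (u³) · u = u⁴

Answer: u⁴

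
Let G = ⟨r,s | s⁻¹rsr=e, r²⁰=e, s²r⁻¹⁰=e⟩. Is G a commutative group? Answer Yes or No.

r·s = rs but s·r = r⁹s⁻¹, so r·s ≠ s·r and G is not abelian.

Answer: No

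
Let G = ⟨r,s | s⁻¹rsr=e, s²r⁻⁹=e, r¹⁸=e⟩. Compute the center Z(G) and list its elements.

An element z ∈ Z(G) iff z commutes with every generator.
For example r⁹ is central: (r⁹)·r = r¹⁰ = r·(r⁹); (r⁹)·s = s⁻¹ = s·(r⁹).
Whereas r ∉ Z(G) since r·s = rs ≠ r⁸s⁻¹ = s·r.
Checking each of the 36 elements this way gives Z(G) = {e, r⁹}, of order 2.

Answer: {e, r⁹}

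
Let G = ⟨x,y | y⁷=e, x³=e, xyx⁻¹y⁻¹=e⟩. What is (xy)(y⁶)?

Compute (xy) · (y⁶) by multiplying left to right and reducing via the relations at each step:
  (xy) · y⁶ = x

Answer: x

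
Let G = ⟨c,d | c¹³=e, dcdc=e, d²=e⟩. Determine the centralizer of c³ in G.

⟨c³⟩ ⊆ C_G(c³) since powers of c³ commute with c³; so |C_G(c³)| ≥ |⟨c³⟩| = 13.
By orbit–stabilizer, |C_G(c³)| = |G| / |conj. class of c³| = 26 / 2 = 13.
The 13 elements commuting with c³ are {e, c, c², c³, c⁴, c⁵, c⁶, c⁷, c⁸, c⁹, c¹⁰, c¹¹, c¹²}.

Answer: {e, c, c², c³, c⁴, c⁵, c⁶, c⁷, c⁸, c⁹, c¹⁰, c¹¹, c¹²}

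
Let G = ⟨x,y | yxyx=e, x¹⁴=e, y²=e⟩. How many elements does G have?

Enumerate words in the generators, reducing via the relations: the distinct elements are
  {e, x, y, xy, x², x³, x⁴, x⁵, x⁶, x⁷, x⁸, x⁹, x²y, x³y, x¹², x¹³, x¹¹, x¹⁰, x⁴y, x⁵y, x⁶y, x⁷y, x⁸y, x⁹y, x¹²y, x¹³y, x¹¹y, x¹⁰y}.
No further products give new elements, so |G| = 28.

Answer: 28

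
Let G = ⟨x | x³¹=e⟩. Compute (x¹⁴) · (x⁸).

Compute (x¹⁴) · (x⁸) by multiplying left to right and reducing via the relations at each step:
  (x¹⁴) · x⁸ = x²²

Answer: x²²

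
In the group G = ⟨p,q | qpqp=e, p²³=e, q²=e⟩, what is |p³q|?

Compute successive powers until reaching e:
  (p³q)¹ = p³q, (p³q)² = e.
The smallest positive k with (p³q)ᵏ = e is 2.

Answer: 2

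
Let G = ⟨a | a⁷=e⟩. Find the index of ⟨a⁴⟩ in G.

First find ord(a⁴) by computing successive powers:
  (a⁴)¹ = a⁴, (a⁴)² = a, (a⁴)³ = a⁵, (a⁴)⁴ = a², (a⁴)⁵ = a⁶, (a⁴)⁶ = a³, (a⁴)⁷ = e.
So |⟨a⁴⟩| = ord(a⁴) = 7. With |G| = 7, by Lagrange [G : ⟨a⁴⟩] = 7/7 = 1.

Answer: 1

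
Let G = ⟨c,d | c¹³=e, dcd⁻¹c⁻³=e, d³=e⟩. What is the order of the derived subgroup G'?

G' = [G, G] is generated by all commutators. The generator-pair commutators are: [c, d] = c¹¹.
The subgroup they normally generate is {e, c, c², c³, c⁴, c⁵, c⁶, c⁷, c⁸, c⁹, c¹⁰, c¹¹, c¹²}, of order 13.
Check: |G/G'| = 39/13 = 3 is the order of the abelianisation.

Answer: 13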